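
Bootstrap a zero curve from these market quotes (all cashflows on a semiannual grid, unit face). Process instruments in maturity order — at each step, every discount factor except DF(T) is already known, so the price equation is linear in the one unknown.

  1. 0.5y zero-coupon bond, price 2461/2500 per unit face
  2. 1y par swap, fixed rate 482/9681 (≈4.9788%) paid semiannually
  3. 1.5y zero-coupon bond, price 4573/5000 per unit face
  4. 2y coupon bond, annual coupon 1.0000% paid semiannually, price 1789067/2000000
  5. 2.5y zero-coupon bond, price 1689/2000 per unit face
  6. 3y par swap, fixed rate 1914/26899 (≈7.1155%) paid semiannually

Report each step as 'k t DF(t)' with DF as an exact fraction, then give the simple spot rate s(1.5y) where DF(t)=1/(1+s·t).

1 1/2 2461/2500
2 1 4759/5000
3 3/2 4573/5000
4 2 8759/10000
5 5/2 1689/2000
6 3 4043/5000
s(1.5y) = (1/(4573/5000) − 1)/(3/2) = 854/13719 ≈ 6.2249%

step 1 [0.5y] zero: DF = P = 2461/2500 ≈ 0.984400
step 2 [1y] swap r/2=241/9681: DF=(1 − 241/9681·(0.984400))/(1+241/9681) = 4759/5000 ≈ 0.951800
step 3 [1.5y] zero: DF = P = 4573/5000 ≈ 0.914600
step 4 [2y] bond c/2=1/200: DF=(1789067/2000000 − 1/200·(0.984400+0.951800+0.914600))/(1+1/200) = 8759/10000 ≈ 0.875900
step 5 [2.5y] zero: DF = P = 1689/2000 ≈ 0.844500
step 6 [3y] swap r/2=957/26899: DF=(1 − 957/26899·(0.984400+0.951800+0.914600+0.875900+0.844500))/(1+957/26899) = 4043/5000 ≈ 0.808600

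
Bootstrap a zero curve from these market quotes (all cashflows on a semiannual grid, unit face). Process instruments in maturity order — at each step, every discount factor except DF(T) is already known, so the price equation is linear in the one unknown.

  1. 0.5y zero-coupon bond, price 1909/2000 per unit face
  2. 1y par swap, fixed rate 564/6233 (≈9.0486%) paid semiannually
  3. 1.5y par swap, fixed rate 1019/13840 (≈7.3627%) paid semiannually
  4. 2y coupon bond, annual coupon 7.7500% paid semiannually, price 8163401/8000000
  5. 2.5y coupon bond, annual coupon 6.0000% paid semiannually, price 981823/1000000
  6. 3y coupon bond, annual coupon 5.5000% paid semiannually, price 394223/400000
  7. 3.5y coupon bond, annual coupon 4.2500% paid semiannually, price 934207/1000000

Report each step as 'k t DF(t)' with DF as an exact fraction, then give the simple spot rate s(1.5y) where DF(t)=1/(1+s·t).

step 1 [0.5y] zero: DF = P = 1909/2000 ≈ 0.954500
step 2 [1y] swap r/2=282/6233: DF=(1 − 282/6233·(0.954500))/(1+282/6233) = 4577/5000 ≈ 0.915400
step 3 [1.5y] swap r/2=1019/27680: DF=(1 − 1019/27680·(0.954500+0.915400))/(1+1019/27680) = 8981/10000 ≈ 0.898100
step 4 [2y] bond c/2=31/800: DF=(8163401/8000000 − 31/800·(0.954500+0.915400+0.898100))/(1+31/800) = 8791/10000 ≈ 0.879100
step 5 [2.5y] bond c/2=3/100: DF=(981823/1000000 − 3/100·(0.954500+0.915400+0.898100+0.879100))/(1+3/100) = 847/1000 ≈ 0.847000
step 6 [3y] bond c/2=11/400: DF=(394223/400000 − 11/400·(0.954500+0.915400+0.898100+0.879100+0.847000))/(1+11/400) = 8389/10000 ≈ 0.838900
step 7 [3.5y] bond c/2=17/800: DF=(934207/1000000 − 17/800·(0.954500+0.915400+0.898100+0.879100+0.847000+0.838900))/(1+17/800) = 4019/5000 ≈ 0.803800

1 1/2 1909/2000
2 1 4577/5000
3 3/2 8981/10000
4 2 8791/10000
5 5/2 847/1000
6 3 8389/10000
7 7/2 4019/5000
s(1.5y) = (1/(8981/10000) − 1)/(3/2) = 2038/26943 ≈ 7.5641%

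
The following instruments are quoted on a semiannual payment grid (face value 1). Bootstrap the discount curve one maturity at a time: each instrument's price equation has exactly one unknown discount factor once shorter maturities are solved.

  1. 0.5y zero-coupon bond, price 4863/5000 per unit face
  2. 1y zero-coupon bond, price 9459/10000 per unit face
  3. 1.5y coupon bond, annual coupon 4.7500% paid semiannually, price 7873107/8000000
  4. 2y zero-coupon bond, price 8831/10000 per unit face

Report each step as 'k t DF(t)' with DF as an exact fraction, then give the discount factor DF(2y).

1 1/2 4863/5000
2 1 9459/10000
3 3/2 573/625
4 2 8831/10000
DF(2y) = 8831/10000 ≈ 0.883100

step 1 [0.5y] zero: DF = P = 4863/5000 ≈ 0.972600
step 2 [1y] zero: DF = P = 9459/10000 ≈ 0.945900
step 3 [1.5y] bond c/2=19/800: DF=(7873107/8000000 − 19/800·(0.972600+0.945900))/(1+19/800) = 573/625 ≈ 0.916800
step 4 [2y] zero: DF = P = 8831/10000 ≈ 0.883100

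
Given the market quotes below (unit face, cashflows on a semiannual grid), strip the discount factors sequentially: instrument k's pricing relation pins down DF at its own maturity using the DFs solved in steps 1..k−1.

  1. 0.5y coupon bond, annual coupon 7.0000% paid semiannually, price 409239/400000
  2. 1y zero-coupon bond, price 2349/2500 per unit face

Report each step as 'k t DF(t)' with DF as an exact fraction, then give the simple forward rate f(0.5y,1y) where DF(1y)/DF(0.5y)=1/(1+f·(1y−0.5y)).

step 1 [0.5y] bond c/2=7/200: DF=(409239/400000 − 7/200·(0))/(1+7/200) = 1977/2000 ≈ 0.988500
step 2 [1y] zero: DF = P = 2349/2500 ≈ 0.939600

1 1/2 1977/2000
2 1 2349/2500
f(0.5y,1y) = ((1977/2000)/(2349/2500) − 1)/(1/2) = 163/1566 ≈ 10.4087%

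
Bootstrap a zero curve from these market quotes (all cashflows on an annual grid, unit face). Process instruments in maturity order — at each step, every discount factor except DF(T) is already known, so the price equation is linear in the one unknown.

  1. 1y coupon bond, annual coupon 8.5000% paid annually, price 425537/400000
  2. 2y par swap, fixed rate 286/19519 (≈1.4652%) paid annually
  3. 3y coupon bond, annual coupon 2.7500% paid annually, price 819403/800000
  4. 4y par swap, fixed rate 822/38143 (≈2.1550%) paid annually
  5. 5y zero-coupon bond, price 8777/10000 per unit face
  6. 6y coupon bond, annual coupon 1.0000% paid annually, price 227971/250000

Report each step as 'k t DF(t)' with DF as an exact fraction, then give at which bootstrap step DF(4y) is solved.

1 1 1961/2000
2 2 4857/5000
3 3 4723/5000
4 4 4589/5000
5 5 8777/10000
6 6 2141/2500
DF(4y) is solved at step 4

step 1 [1y] bond c/1=17/200: DF=(425537/400000 − 17/200·(0))/(1+17/200) = 1961/2000 ≈ 0.980500
step 2 [2y] swap r/1=286/19519: DF=(1 − 286/19519·(0.980500))/(1+286/19519) = 4857/5000 ≈ 0.971400
step 3 [3y] bond c/1=11/400: DF=(819403/800000 − 11/400·(0.980500+0.971400))/(1+11/400) = 4723/5000 ≈ 0.944600
step 4 [4y] swap r/1=822/38143: DF=(1 − 822/38143·(0.980500+0.971400+0.944600))/(1+822/38143) = 4589/5000 ≈ 0.917800
step 5 [5y] zero: DF = P = 8777/10000 ≈ 0.877700
step 6 [6y] bond c/1=1/100: DF=(227971/250000 − 1/100·(0.980500+0.971400+0.944600+0.917800+0.877700))/(1+1/100) = 2141/2500 ≈ 0.856400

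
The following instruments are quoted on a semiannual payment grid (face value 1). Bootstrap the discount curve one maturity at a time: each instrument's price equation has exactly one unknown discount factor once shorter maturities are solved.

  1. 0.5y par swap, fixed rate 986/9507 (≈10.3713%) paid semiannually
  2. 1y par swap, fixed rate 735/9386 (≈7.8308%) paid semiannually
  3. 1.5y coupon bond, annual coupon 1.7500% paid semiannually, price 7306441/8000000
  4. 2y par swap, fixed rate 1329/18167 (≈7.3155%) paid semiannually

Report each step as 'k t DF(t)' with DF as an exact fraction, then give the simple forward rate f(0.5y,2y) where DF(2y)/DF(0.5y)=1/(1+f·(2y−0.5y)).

step 1 [0.5y] swap r/2=493/9507: DF=(1 − 493/9507·(0))/(1+493/9507) = 9507/10000 ≈ 0.950700
step 2 [1y] swap r/2=735/18772: DF=(1 − 735/18772·(0.950700))/(1+735/18772) = 1853/2000 ≈ 0.926500
step 3 [1.5y] bond c/2=7/800: DF=(7306441/8000000 − 7/800·(0.950700+0.926500))/(1+7/800) = 8891/10000 ≈ 0.889100
step 4 [2y] swap r/2=1329/36334: DF=(1 − 1329/36334·(0.950700+0.926500+0.889100))/(1+1329/36334) = 8671/10000 ≈ 0.867100

1 1/2 9507/10000
2 1 1853/2000
3 3/2 8891/10000
4 2 8671/10000
f(0.5y,2y) = ((9507/10000)/(8671/10000) − 1)/(3/2) = 1672/26013 ≈ 6.4276%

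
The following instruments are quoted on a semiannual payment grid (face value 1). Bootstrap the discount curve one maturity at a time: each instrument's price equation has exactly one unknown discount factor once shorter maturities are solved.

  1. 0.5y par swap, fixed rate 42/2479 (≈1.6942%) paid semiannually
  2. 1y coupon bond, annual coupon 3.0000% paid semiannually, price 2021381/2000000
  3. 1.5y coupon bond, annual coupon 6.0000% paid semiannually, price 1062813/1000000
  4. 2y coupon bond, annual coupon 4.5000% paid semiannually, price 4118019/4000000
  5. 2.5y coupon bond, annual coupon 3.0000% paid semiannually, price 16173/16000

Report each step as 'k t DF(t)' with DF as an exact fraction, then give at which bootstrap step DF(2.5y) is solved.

step 1 [0.5y] swap r/2=21/2479: DF=(1 − 21/2479·(0))/(1+21/2479) = 2479/2500 ≈ 0.991600
step 2 [1y] bond c/2=3/200: DF=(2021381/2000000 − 3/200·(0.991600))/(1+3/200) = 9811/10000 ≈ 0.981100
step 3 [1.5y] bond c/2=3/100: DF=(1062813/1000000 − 3/100·(0.991600+0.981100))/(1+3/100) = 609/625 ≈ 0.974400
step 4 [2y] bond c/2=9/400: DF=(4118019/4000000 − 9/400·(0.991600+0.981100+0.974400))/(1+9/400) = 471/500 ≈ 0.942000
step 5 [2.5y] bond c/2=3/200: DF=(16173/16000 − 3/200·(0.991600+0.981100+0.974400+0.942000))/(1+3/200) = 1173/1250 ≈ 0.938400

1 1/2 2479/2500
2 1 9811/10000
3 3/2 609/625
4 2 471/500
5 5/2 1173/1250
DF(2.5y) is solved at step 5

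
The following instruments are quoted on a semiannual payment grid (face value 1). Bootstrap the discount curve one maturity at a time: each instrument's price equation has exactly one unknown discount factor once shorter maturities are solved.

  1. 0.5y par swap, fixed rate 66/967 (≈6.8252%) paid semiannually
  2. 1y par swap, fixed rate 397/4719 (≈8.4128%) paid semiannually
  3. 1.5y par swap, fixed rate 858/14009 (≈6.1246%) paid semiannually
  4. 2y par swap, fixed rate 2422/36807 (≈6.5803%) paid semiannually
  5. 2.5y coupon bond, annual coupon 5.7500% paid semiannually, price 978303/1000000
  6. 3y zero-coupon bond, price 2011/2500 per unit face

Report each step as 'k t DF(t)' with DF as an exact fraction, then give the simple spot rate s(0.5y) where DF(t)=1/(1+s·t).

1 1/2 967/1000
2 1 4603/5000
3 3/2 4571/5000
4 2 8789/10000
5 5/2 8481/10000
6 3 2011/2500
s(0.5y) = (1/(967/1000) − 1)/(1/2) = 66/967 ≈ 6.8252%

step 1 [0.5y] swap r/2=33/967: DF=(1 − 33/967·(0))/(1+33/967) = 967/1000 ≈ 0.967000
step 2 [1y] swap r/2=397/9438: DF=(1 − 397/9438·(0.967000))/(1+397/9438) = 4603/5000 ≈ 0.920600
step 3 [1.5y] swap r/2=429/14009: DF=(1 − 429/14009·(0.967000+0.920600))/(1+429/14009) = 4571/5000 ≈ 0.914200
step 4 [2y] swap r/2=1211/36807: DF=(1 − 1211/36807·(0.967000+0.920600+0.914200))/(1+1211/36807) = 8789/10000 ≈ 0.878900
step 5 [2.5y] bond c/2=23/800: DF=(978303/1000000 − 23/800·(0.967000+0.920600+0.914200+0.878900))/(1+23/800) = 8481/10000 ≈ 0.848100
step 6 [3y] zero: DF = P = 2011/2500 ≈ 0.804400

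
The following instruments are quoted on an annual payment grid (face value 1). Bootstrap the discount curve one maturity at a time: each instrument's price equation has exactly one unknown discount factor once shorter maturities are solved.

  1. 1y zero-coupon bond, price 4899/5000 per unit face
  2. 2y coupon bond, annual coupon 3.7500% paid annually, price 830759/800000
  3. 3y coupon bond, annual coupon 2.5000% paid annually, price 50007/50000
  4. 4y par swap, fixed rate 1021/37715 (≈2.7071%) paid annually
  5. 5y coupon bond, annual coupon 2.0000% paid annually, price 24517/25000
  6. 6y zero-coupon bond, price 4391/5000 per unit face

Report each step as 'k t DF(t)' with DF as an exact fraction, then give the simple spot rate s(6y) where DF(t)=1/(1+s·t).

step 1 [1y] zero: DF = P = 4899/5000 ≈ 0.979800
step 2 [2y] bond c/1=3/80: DF=(830759/800000 − 3/80·(0.979800))/(1+3/80) = 1931/2000 ≈ 0.965500
step 3 [3y] bond c/1=1/40: DF=(50007/50000 − 1/40·(0.979800+0.965500))/(1+1/40) = 9283/10000 ≈ 0.928300
step 4 [4y] swap r/1=1021/37715: DF=(1 − 1021/37715·(0.979800+0.965500+0.928300))/(1+1021/37715) = 8979/10000 ≈ 0.897900
step 5 [5y] bond c/1=1/50: DF=(24517/25000 − 1/50·(0.979800+0.965500+0.928300+0.897900))/(1+1/50) = 71/80 ≈ 0.887500
step 6 [6y] zero: DF = P = 4391/5000 ≈ 0.878200

1 1 4899/5000
2 2 1931/2000
3 3 9283/10000
4 4 8979/10000
5 5 71/80
6 6 4391/5000
s(6y) = (1/(4391/5000) − 1)/(6) = 203/8782 ≈ 2.3115%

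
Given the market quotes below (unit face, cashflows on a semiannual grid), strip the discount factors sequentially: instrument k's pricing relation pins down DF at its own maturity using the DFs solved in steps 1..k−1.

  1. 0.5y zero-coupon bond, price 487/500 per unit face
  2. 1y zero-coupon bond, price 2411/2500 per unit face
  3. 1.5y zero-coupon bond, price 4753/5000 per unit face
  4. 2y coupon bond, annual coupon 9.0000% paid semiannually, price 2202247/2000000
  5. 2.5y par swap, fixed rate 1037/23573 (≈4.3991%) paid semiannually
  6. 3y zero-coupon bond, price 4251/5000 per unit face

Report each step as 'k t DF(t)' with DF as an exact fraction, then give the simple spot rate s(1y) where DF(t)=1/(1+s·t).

step 1 [0.5y] zero: DF = P = 487/500 ≈ 0.974000
step 2 [1y] zero: DF = P = 2411/2500 ≈ 0.964400
step 3 [1.5y] zero: DF = P = 4753/5000 ≈ 0.950600
step 4 [2y] bond c/2=9/200: DF=(2202247/2000000 − 9/200·(0.974000+0.964400+0.950600))/(1+9/200) = 9293/10000 ≈ 0.929300
step 5 [2.5y] swap r/2=1037/47146: DF=(1 − 1037/47146·(0.974000+0.964400+0.950600+0.929300))/(1+1037/47146) = 8963/10000 ≈ 0.896300
step 6 [3y] zero: DF = P = 4251/5000 ≈ 0.850200

1 1/2 487/500
2 1 2411/2500
3 3/2 4753/5000
4 2 9293/10000
5 5/2 8963/10000
6 3 4251/5000
s(1y) = (1/(2411/2500) − 1)/(1) = 89/2411 ≈ 3.6914%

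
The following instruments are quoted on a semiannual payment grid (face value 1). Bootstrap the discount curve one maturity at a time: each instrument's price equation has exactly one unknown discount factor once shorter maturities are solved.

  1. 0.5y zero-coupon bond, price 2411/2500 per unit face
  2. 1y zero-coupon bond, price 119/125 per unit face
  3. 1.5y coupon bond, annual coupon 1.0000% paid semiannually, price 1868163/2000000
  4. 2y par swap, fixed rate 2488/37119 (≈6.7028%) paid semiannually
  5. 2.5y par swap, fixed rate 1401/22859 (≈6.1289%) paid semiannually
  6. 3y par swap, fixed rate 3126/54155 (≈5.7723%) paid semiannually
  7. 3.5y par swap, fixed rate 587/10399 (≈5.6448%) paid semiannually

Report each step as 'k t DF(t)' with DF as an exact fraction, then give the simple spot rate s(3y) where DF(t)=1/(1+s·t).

1 1/2 2411/2500
2 1 119/125
3 3/2 9199/10000
4 2 2189/2500
5 5/2 8599/10000
6 3 8437/10000
7 7/2 8239/10000
s(3y) = (1/(8437/10000) − 1)/(3) = 521/8437 ≈ 6.1752%

step 1 [0.5y] zero: DF = P = 2411/2500 ≈ 0.964400
step 2 [1y] zero: DF = P = 119/125 ≈ 0.952000
step 3 [1.5y] bond c/2=1/200: DF=(1868163/2000000 − 1/200·(0.964400+0.952000))/(1+1/200) = 9199/10000 ≈ 0.919900
step 4 [2y] swap r/2=1244/37119: DF=(1 − 1244/37119·(0.964400+0.952000+0.919900))/(1+1244/37119) = 2189/2500 ≈ 0.875600
step 5 [2.5y] swap r/2=1401/45718: DF=(1 − 1401/45718·(0.964400+0.952000+0.919900+0.875600))/(1+1401/45718) = 8599/10000 ≈ 0.859900
step 6 [3y] swap r/2=1563/54155: DF=(1 − 1563/54155·(0.964400+0.952000+0.919900+0.875600+0.859900))/(1+1563/54155) = 8437/10000 ≈ 0.843700
step 7 [3.5y] swap r/2=587/20798: DF=(1 − 587/20798·(0.964400+0.952000+0.919900+0.875600+0.859900+0.843700))/(1+587/20798) = 8239/10000 ≈ 0.823900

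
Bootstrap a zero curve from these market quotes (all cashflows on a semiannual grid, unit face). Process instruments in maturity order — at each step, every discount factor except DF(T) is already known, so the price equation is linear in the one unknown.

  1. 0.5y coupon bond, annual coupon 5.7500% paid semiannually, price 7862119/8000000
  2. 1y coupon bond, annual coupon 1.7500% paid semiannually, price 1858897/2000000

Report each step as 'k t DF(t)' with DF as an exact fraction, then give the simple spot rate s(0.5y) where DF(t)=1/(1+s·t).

step 1 [0.5y] bond c/2=23/800: DF=(7862119/8000000 − 23/800·(0))/(1+23/800) = 9553/10000 ≈ 0.955300
step 2 [1y] bond c/2=7/800: DF=(1858897/2000000 − 7/800·(0.955300))/(1+7/800) = 9131/10000 ≈ 0.913100

1 1/2 9553/10000
2 1 9131/10000
s(0.5y) = (1/(9553/10000) − 1)/(1/2) = 894/9553 ≈ 9.3583%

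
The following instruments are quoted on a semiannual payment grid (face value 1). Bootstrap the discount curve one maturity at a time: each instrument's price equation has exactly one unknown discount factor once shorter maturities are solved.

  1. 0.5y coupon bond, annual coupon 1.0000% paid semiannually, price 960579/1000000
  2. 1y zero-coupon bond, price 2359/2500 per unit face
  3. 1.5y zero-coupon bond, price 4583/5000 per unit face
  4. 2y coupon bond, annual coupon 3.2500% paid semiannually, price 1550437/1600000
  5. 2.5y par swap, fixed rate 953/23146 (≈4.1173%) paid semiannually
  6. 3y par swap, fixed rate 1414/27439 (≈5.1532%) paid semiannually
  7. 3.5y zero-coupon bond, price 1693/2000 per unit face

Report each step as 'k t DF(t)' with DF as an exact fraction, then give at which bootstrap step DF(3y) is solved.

1 1/2 4779/5000
2 1 2359/2500
3 3/2 4583/5000
4 2 1817/2000
5 5/2 9047/10000
6 3 4293/5000
7 7/2 1693/2000
DF(3y) is solved at step 6

step 1 [0.5y] bond c/2=1/200: DF=(960579/1000000 − 1/200·(0))/(1+1/200) = 4779/5000 ≈ 0.955800
step 2 [1y] zero: DF = P = 2359/2500 ≈ 0.943600
step 3 [1.5y] zero: DF = P = 4583/5000 ≈ 0.916600
step 4 [2y] bond c/2=13/800: DF=(1550437/1600000 − 13/800·(0.955800+0.943600+0.916600))/(1+13/800) = 1817/2000 ≈ 0.908500
step 5 [2.5y] swap r/2=953/46292: DF=(1 − 953/46292·(0.955800+0.943600+0.916600+0.908500))/(1+953/46292) = 9047/10000 ≈ 0.904700
step 6 [3y] swap r/2=707/27439: DF=(1 − 707/27439·(0.955800+0.943600+0.916600+0.908500+0.904700))/(1+707/27439) = 4293/5000 ≈ 0.858600
step 7 [3.5y] zero: DF = P = 1693/2000 ≈ 0.846500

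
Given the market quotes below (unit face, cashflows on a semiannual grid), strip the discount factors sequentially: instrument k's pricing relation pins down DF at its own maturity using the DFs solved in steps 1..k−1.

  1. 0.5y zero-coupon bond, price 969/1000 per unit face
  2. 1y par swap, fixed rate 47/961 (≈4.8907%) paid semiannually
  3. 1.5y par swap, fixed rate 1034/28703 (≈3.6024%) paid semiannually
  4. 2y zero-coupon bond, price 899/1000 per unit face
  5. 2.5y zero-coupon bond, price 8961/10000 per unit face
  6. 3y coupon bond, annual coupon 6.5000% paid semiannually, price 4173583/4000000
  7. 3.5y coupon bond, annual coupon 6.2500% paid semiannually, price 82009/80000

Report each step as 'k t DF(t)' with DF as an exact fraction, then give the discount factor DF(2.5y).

1 1/2 969/1000
2 1 953/1000
3 3/2 9483/10000
4 2 899/1000
5 5/2 8961/10000
6 3 8637/10000
7 7/2 1653/2000
DF(2.5y) = 8961/10000 ≈ 0.896100

step 1 [0.5y] zero: DF = P = 969/1000 ≈ 0.969000
step 2 [1y] swap r/2=47/1922: DF=(1 − 47/1922·(0.969000))/(1+47/1922) = 953/1000 ≈ 0.953000
step 3 [1.5y] swap r/2=517/28703: DF=(1 − 517/28703·(0.969000+0.953000))/(1+517/28703) = 9483/10000 ≈ 0.948300
step 4 [2y] zero: DF = P = 899/1000 ≈ 0.899000
step 5 [2.5y] zero: DF = P = 8961/10000 ≈ 0.896100
step 6 [3y] bond c/2=13/400: DF=(4173583/4000000 − 13/400·(0.969000+0.953000+0.948300+0.899000+0.896100))/(1+13/400) = 8637/10000 ≈ 0.863700
step 7 [3.5y] bond c/2=1/32: DF=(82009/80000 − 1/32·(0.969000+0.953000+0.948300+0.899000+0.896100+0.863700))/(1+1/32) = 1653/2000 ≈ 0.826500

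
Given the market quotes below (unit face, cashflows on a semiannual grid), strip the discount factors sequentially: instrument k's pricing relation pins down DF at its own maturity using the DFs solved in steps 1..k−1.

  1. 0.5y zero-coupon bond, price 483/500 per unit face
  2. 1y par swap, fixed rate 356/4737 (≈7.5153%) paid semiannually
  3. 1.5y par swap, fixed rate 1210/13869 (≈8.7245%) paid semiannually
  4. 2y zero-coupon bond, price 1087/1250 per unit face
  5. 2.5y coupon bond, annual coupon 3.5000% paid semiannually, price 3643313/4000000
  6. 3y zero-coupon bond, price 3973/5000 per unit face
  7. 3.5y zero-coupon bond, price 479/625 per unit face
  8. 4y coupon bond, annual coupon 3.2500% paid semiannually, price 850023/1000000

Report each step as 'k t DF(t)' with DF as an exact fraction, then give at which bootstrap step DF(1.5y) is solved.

1 1/2 483/500
2 1 1161/1250
3 3/2 879/1000
4 2 1087/1250
5 5/2 333/400
6 3 3973/5000
7 7/2 479/625
8 4 7399/10000
DF(1.5y) is solved at step 3

step 1 [0.5y] zero: DF = P = 483/500 ≈ 0.966000
step 2 [1y] swap r/2=178/4737: DF=(1 − 178/4737·(0.966000))/(1+178/4737) = 1161/1250 ≈ 0.928800
step 3 [1.5y] swap r/2=605/13869: DF=(1 − 605/13869·(0.966000+0.928800))/(1+605/13869) = 879/1000 ≈ 0.879000
step 4 [2y] zero: DF = P = 1087/1250 ≈ 0.869600
step 5 [2.5y] bond c/2=7/400: DF=(3643313/4000000 − 7/400·(0.966000+0.928800+0.879000+0.869600))/(1+7/400) = 333/400 ≈ 0.832500
step 6 [3y] zero: DF = P = 3973/5000 ≈ 0.794600
step 7 [3.5y] zero: DF = P = 479/625 ≈ 0.766400
step 8 [4y] bond c/2=13/800: DF=(850023/1000000 − 13/800·(0.966000+0.928800+0.879000+0.869600+0.832500+0.794600+0.766400))/(1+13/800) = 7399/10000 ≈ 0.739900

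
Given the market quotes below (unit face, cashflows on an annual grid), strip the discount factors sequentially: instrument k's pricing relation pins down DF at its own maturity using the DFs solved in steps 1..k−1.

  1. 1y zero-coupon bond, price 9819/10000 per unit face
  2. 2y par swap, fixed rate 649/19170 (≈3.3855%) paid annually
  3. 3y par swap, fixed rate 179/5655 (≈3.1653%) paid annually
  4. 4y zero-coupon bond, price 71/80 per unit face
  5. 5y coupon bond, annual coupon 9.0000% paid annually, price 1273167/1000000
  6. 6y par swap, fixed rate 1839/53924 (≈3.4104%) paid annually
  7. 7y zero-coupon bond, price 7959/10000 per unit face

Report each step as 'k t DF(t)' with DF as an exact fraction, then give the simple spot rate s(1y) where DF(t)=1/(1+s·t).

1 1 9819/10000
2 2 9351/10000
3 3 1821/2000
4 4 71/80
5 5 8613/10000
6 6 8161/10000
7 7 7959/10000
s(1y) = (1/(9819/10000) − 1)/(1) = 181/9819 ≈ 1.8434%

step 1 [1y] zero: DF = P = 9819/10000 ≈ 0.981900
step 2 [2y] swap r/1=649/19170: DF=(1 − 649/19170·(0.981900))/(1+649/19170) = 9351/10000 ≈ 0.935100
step 3 [3y] swap r/1=179/5655: DF=(1 − 179/5655·(0.981900+0.935100))/(1+179/5655) = 1821/2000 ≈ 0.910500
step 4 [4y] zero: DF = P = 71/80 ≈ 0.887500
step 5 [5y] bond c/1=9/100: DF=(1273167/1000000 − 9/100·(0.981900+0.935100+0.910500+0.887500))/(1+9/100) = 8613/10000 ≈ 0.861300
step 6 [6y] swap r/1=1839/53924: DF=(1 − 1839/53924·(0.981900+0.935100+0.910500+0.887500+0.861300))/(1+1839/53924) = 8161/10000 ≈ 0.816100
step 7 [7y] zero: DF = P = 7959/10000 ≈ 0.795900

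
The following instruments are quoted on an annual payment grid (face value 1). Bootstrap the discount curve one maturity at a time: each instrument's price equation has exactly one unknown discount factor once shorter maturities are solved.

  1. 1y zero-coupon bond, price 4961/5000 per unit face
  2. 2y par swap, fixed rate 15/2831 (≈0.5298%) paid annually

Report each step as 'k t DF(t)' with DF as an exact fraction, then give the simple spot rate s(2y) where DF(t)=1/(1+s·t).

step 1 [1y] zero: DF = P = 4961/5000 ≈ 0.992200
step 2 [2y] swap r/1=15/2831: DF=(1 − 15/2831·(0.992200))/(1+15/2831) = 1979/2000 ≈ 0.989500

1 1 4961/5000
2 2 1979/2000
s(2y) = (1/(1979/2000) − 1)/(2) = 21/3958 ≈ 0.5306%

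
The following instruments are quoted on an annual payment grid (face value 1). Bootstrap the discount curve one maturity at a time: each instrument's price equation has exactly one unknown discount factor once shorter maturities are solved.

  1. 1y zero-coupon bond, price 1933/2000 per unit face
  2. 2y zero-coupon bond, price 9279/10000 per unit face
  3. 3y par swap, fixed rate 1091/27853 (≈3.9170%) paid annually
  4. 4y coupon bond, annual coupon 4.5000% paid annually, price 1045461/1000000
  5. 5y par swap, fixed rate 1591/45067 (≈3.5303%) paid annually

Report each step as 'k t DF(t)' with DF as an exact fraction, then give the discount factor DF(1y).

1 1 1933/2000
2 2 9279/10000
3 3 8909/10000
4 4 1761/2000
5 5 8409/10000
DF(1y) = 1933/2000 ≈ 0.966500

step 1 [1y] zero: DF = P = 1933/2000 ≈ 0.966500
step 2 [2y] zero: DF = P = 9279/10000 ≈ 0.927900
step 3 [3y] swap r/1=1091/27853: DF=(1 − 1091/27853·(0.966500+0.927900))/(1+1091/27853) = 8909/10000 ≈ 0.890900
step 4 [4y] bond c/1=9/200: DF=(1045461/1000000 − 9/200·(0.966500+0.927900+0.890900))/(1+9/200) = 1761/2000 ≈ 0.880500
step 5 [5y] swap r/1=1591/45067: DF=(1 − 1591/45067·(0.966500+0.927900+0.890900+0.880500))/(1+1591/45067) = 8409/10000 ≈ 0.840900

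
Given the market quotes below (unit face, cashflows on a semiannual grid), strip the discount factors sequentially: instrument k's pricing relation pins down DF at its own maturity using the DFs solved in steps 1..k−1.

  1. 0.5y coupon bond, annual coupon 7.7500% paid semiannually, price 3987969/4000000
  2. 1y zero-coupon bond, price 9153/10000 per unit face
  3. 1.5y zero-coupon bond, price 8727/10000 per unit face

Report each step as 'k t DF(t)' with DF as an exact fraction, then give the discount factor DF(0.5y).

1 1/2 4799/5000
2 1 9153/10000
3 3/2 8727/10000
DF(0.5y) = 4799/5000 ≈ 0.959800

step 1 [0.5y] bond c/2=31/800: DF=(3987969/4000000 − 31/800·(0))/(1+31/800) = 4799/5000 ≈ 0.959800
step 2 [1y] zero: DF = P = 9153/10000 ≈ 0.915300
step 3 [1.5y] zero: DF = P = 8727/10000 ≈ 0.872700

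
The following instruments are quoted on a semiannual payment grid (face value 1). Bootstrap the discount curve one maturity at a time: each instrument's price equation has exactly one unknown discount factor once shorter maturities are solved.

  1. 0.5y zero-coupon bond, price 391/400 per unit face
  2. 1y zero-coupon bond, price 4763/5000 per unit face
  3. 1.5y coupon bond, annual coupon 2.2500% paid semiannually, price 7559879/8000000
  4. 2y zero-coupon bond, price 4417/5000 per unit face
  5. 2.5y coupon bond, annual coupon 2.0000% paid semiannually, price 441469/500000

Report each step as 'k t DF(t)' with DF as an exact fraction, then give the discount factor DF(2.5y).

step 1 [0.5y] zero: DF = P = 391/400 ≈ 0.977500
step 2 [1y] zero: DF = P = 4763/5000 ≈ 0.952600
step 3 [1.5y] bond c/2=9/800: DF=(7559879/8000000 − 9/800·(0.977500+0.952600))/(1+9/800) = 913/1000 ≈ 0.913000
step 4 [2y] zero: DF = P = 4417/5000 ≈ 0.883400
step 5 [2.5y] bond c/2=1/100: DF=(441469/500000 − 1/100·(0.977500+0.952600+0.913000+0.883400))/(1+1/100) = 8373/10000 ≈ 0.837300

1 1/2 391/400
2 1 4763/5000
3 3/2 913/1000
4 2 4417/5000
5 5/2 8373/10000
DF(2.5y) = 8373/10000 ≈ 0.837300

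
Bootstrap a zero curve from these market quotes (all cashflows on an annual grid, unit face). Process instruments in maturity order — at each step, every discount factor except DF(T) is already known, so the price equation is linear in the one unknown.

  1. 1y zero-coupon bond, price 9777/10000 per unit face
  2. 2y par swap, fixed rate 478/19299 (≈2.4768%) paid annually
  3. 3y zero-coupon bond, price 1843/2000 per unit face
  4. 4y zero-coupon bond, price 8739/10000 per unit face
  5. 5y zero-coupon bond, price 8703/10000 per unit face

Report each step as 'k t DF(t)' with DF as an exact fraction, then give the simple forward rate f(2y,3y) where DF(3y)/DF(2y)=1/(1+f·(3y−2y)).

step 1 [1y] zero: DF = P = 9777/10000 ≈ 0.977700
step 2 [2y] swap r/1=478/19299: DF=(1 − 478/19299·(0.977700))/(1+478/19299) = 4761/5000 ≈ 0.952200
step 3 [3y] zero: DF = P = 1843/2000 ≈ 0.921500
step 4 [4y] zero: DF = P = 8739/10000 ≈ 0.873900
step 5 [5y] zero: DF = P = 8703/10000 ≈ 0.870300

1 1 9777/10000
2 2 4761/5000
3 3 1843/2000
4 4 8739/10000
5 5 8703/10000
f(2y,3y) = ((4761/5000)/(1843/2000) − 1)/(1) = 307/9215 ≈ 3.3315%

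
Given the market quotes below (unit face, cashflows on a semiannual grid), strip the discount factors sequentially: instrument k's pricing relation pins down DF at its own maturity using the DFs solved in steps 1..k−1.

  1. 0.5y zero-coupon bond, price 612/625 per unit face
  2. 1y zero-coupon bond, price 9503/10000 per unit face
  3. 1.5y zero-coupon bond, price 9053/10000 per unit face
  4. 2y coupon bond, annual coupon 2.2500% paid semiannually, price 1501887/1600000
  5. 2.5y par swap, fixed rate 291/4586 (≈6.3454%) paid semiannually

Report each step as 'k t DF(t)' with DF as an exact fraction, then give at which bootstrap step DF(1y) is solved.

step 1 [0.5y] zero: DF = P = 612/625 ≈ 0.979200
step 2 [1y] zero: DF = P = 9503/10000 ≈ 0.950300
step 3 [1.5y] zero: DF = P = 9053/10000 ≈ 0.905300
step 4 [2y] bond c/2=9/800: DF=(1501887/1600000 − 9/800·(0.979200+0.950300+0.905300))/(1+9/800) = 8967/10000 ≈ 0.896700
step 5 [2.5y] swap r/2=291/9172: DF=(1 − 291/9172·(0.979200+0.950300+0.905300+0.896700))/(1+291/9172) = 1709/2000 ≈ 0.854500

1 1/2 612/625
2 1 9503/10000
3 3/2 9053/10000
4 2 8967/10000
5 5/2 1709/2000
DF(1y) is solved at step 2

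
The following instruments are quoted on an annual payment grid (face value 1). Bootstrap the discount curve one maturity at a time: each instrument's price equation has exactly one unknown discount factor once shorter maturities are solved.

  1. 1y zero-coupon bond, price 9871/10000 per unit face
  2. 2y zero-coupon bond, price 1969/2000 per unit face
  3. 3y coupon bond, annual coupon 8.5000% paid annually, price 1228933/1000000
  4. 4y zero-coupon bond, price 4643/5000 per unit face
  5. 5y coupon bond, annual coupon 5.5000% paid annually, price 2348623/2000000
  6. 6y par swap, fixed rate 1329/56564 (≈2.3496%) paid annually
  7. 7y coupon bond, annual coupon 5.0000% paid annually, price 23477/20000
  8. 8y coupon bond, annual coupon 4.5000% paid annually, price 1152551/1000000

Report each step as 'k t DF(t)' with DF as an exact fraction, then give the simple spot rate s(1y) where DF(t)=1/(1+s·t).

1 1 9871/10000
2 2 1969/2000
3 3 4891/5000
4 4 4643/5000
5 5 9109/10000
6 6 8671/10000
7 7 4243/5000
8 8 2057/2500
s(1y) = (1/(9871/10000) − 1)/(1) = 129/9871 ≈ 1.3069%

step 1 [1y] zero: DF = P = 9871/10000 ≈ 0.987100
step 2 [2y] zero: DF = P = 1969/2000 ≈ 0.984500
step 3 [3y] bond c/1=17/200: DF=(1228933/1000000 − 17/200·(0.987100+0.984500))/(1+17/200) = 4891/5000 ≈ 0.978200
step 4 [4y] zero: DF = P = 4643/5000 ≈ 0.928600
step 5 [5y] bond c/1=11/200: DF=(2348623/2000000 − 11/200·(0.987100+0.984500+0.978200+0.928600))/(1+11/200) = 9109/10000 ≈ 0.910900
step 6 [6y] swap r/1=1329/56564: DF=(1 − 1329/56564·(0.987100+0.984500+0.978200+0.928600+0.910900))/(1+1329/56564) = 8671/10000 ≈ 0.867100
step 7 [7y] bond c/1=1/20: DF=(23477/20000 − 1/20·(0.987100+0.984500+0.978200+0.928600+0.910900+0.867100))/(1+1/20) = 4243/5000 ≈ 0.848600
step 8 [8y] bond c/1=9/200: DF=(1152551/1000000 − 9/200·(0.987100+0.984500+0.978200+0.928600+0.910900+0.867100+0.848600))/(1+9/200) = 2057/2500 ≈ 0.822800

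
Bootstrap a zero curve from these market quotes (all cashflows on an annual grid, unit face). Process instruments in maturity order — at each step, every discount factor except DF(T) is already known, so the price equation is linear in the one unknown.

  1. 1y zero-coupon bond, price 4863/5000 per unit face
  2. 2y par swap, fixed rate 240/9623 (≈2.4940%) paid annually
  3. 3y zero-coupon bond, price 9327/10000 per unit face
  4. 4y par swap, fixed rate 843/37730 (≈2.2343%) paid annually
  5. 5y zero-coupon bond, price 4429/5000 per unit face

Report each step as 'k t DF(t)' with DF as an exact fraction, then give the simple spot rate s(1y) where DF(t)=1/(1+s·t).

step 1 [1y] zero: DF = P = 4863/5000 ≈ 0.972600
step 2 [2y] swap r/1=240/9623: DF=(1 − 240/9623·(0.972600))/(1+240/9623) = 119/125 ≈ 0.952000
step 3 [3y] zero: DF = P = 9327/10000 ≈ 0.932700
step 4 [4y] swap r/1=843/37730: DF=(1 − 843/37730·(0.972600+0.952000+0.932700))/(1+843/37730) = 9157/10000 ≈ 0.915700
step 5 [5y] zero: DF = P = 4429/5000 ≈ 0.885800

1 1 4863/5000
2 2 119/125
3 3 9327/10000
4 4 9157/10000
5 5 4429/5000
s(1y) = (1/(4863/5000) − 1)/(1) = 137/4863 ≈ 2.8172%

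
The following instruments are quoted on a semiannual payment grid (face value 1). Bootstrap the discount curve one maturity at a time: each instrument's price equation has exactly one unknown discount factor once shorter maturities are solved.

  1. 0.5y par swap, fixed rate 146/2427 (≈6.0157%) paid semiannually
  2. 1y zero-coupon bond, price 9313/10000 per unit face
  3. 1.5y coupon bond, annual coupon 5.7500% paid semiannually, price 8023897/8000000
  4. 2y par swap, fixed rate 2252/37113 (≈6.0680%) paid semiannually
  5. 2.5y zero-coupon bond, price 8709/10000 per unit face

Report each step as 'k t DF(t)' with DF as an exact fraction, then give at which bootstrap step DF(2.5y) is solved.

1 1/2 2427/2500
2 1 9313/10000
3 3/2 4609/5000
4 2 4437/5000
5 5/2 8709/10000
DF(2.5y) is solved at step 5

step 1 [0.5y] swap r/2=73/2427: DF=(1 − 73/2427·(0))/(1+73/2427) = 2427/2500 ≈ 0.970800
step 2 [1y] zero: DF = P = 9313/10000 ≈ 0.931300
step 3 [1.5y] bond c/2=23/800: DF=(8023897/8000000 − 23/800·(0.970800+0.931300))/(1+23/800) = 4609/5000 ≈ 0.921800
step 4 [2y] swap r/2=1126/37113: DF=(1 − 1126/37113·(0.970800+0.931300+0.921800))/(1+1126/37113) = 4437/5000 ≈ 0.887400
step 5 [2.5y] zero: DF = P = 8709/10000 ≈ 0.870900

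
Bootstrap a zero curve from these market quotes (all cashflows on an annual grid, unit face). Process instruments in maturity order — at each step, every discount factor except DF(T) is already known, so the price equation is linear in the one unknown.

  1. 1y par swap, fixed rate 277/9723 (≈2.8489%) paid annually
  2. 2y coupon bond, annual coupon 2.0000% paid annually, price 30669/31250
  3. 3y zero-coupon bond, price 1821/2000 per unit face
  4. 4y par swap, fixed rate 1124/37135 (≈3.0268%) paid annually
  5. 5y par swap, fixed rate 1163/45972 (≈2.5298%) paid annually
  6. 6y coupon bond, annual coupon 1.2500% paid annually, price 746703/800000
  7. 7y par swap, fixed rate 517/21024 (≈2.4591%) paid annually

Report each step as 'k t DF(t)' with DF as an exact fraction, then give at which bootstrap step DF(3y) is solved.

1 1 9723/10000
2 2 9431/10000
3 3 1821/2000
4 4 2219/2500
5 5 8837/10000
6 6 8651/10000
7 7 8449/10000
DF(3y) is solved at step 3

step 1 [1y] swap r/1=277/9723: DF=(1 − 277/9723·(0))/(1+277/9723) = 9723/10000 ≈ 0.972300
step 2 [2y] bond c/1=1/50: DF=(30669/31250 − 1/50·(0.972300))/(1+1/50) = 9431/10000 ≈ 0.943100
step 3 [3y] zero: DF = P = 1821/2000 ≈ 0.910500
step 4 [4y] swap r/1=1124/37135: DF=(1 − 1124/37135·(0.972300+0.943100+0.910500))/(1+1124/37135) = 2219/2500 ≈ 0.887600
step 5 [5y] swap r/1=1163/45972: DF=(1 − 1163/45972·(0.972300+0.943100+0.910500+0.887600))/(1+1163/45972) = 8837/10000 ≈ 0.883700
step 6 [6y] bond c/1=1/80: DF=(746703/800000 − 1/80·(0.972300+0.943100+0.910500+0.887600+0.883700))/(1+1/80) = 8651/10000 ≈ 0.865100
step 7 [7y] swap r/1=517/21024: DF=(1 − 517/21024·(0.972300+0.943100+0.910500+0.887600+0.883700+0.865100))/(1+517/21024) = 8449/10000 ≈ 0.844900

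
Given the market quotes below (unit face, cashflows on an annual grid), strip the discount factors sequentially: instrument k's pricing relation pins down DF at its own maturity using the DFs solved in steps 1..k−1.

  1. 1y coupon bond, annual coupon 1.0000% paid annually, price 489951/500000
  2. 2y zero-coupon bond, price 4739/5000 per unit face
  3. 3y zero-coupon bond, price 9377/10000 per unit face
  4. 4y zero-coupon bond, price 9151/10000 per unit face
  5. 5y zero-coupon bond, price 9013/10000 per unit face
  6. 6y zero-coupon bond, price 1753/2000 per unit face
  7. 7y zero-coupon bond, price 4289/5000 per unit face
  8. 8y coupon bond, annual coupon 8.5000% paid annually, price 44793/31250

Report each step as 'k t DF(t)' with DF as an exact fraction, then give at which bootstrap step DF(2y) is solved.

step 1 [1y] bond c/1=1/100: DF=(489951/500000 − 1/100·(0))/(1+1/100) = 4851/5000 ≈ 0.970200
step 2 [2y] zero: DF = P = 4739/5000 ≈ 0.947800
step 3 [3y] zero: DF = P = 9377/10000 ≈ 0.937700
step 4 [4y] zero: DF = P = 9151/10000 ≈ 0.915100
step 5 [5y] zero: DF = P = 9013/10000 ≈ 0.901300
step 6 [6y] zero: DF = P = 1753/2000 ≈ 0.876500
step 7 [7y] zero: DF = P = 4289/5000 ≈ 0.857800
step 8 [8y] bond c/1=17/200: DF=(44793/31250 − 17/200·(0.970200+0.947800+0.937700+0.915100+0.901300+0.876500+0.857800))/(1+17/200) = 512/625 ≈ 0.819200

1 1 4851/5000
2 2 4739/5000
3 3 9377/10000
4 4 9151/10000
5 5 9013/10000
6 6 1753/2000
7 7 4289/5000
8 8 512/625
DF(2y) is solved at step 2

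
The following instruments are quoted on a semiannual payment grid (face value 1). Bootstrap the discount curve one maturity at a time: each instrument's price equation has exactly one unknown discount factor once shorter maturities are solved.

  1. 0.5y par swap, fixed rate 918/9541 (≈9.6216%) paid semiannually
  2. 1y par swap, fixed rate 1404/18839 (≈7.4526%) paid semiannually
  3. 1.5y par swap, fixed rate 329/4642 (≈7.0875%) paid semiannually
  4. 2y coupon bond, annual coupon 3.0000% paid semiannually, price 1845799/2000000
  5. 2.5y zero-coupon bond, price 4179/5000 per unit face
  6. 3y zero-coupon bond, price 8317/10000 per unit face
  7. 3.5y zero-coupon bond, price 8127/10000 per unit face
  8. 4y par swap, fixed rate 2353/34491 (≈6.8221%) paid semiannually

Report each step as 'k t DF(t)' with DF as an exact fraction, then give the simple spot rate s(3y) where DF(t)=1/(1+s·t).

step 1 [0.5y] swap r/2=459/9541: DF=(1 − 459/9541·(0))/(1+459/9541) = 9541/10000 ≈ 0.954100
step 2 [1y] swap r/2=702/18839: DF=(1 − 702/18839·(0.954100))/(1+702/18839) = 4649/5000 ≈ 0.929800
step 3 [1.5y] swap r/2=329/9284: DF=(1 − 329/9284·(0.954100+0.929800))/(1+329/9284) = 9013/10000 ≈ 0.901300
step 4 [2y] bond c/2=3/200: DF=(1845799/2000000 − 3/200·(0.954100+0.929800+0.901300))/(1+3/200) = 8681/10000 ≈ 0.868100
step 5 [2.5y] zero: DF = P = 4179/5000 ≈ 0.835800
step 6 [3y] zero: DF = P = 8317/10000 ≈ 0.831700
step 7 [3.5y] zero: DF = P = 8127/10000 ≈ 0.812700
step 8 [4y] swap r/2=2353/68982: DF=(1 − 2353/68982·(0.954100+0.929800+0.901300+0.868100+0.835800+0.831700+0.812700))/(1+2353/68982) = 7647/10000 ≈ 0.764700

1 1/2 9541/10000
2 1 4649/5000
3 3/2 9013/10000
4 2 8681/10000
5 5/2 4179/5000
6 3 8317/10000
7 7/2 8127/10000
8 4 7647/10000
s(3y) = (1/(8317/10000) − 1)/(3) = 561/8317 ≈ 6.7452%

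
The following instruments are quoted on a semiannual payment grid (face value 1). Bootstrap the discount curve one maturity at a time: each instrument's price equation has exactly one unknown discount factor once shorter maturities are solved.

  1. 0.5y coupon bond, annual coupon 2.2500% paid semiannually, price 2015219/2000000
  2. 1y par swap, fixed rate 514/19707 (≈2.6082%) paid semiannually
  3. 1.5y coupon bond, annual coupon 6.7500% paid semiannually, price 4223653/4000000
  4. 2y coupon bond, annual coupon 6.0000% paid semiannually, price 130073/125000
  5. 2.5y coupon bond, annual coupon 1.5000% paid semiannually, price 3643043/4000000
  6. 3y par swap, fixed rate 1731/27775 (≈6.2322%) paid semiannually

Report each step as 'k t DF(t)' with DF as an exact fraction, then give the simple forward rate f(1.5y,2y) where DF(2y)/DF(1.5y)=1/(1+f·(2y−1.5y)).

1 1/2 2491/2500
2 1 9743/10000
3 3/2 9571/10000
4 2 37/40
5 5/2 8753/10000
6 3 8269/10000
f(1.5y,2y) = ((9571/10000)/(37/40) − 1)/(1/2) = 321/4625 ≈ 6.9405%

step 1 [0.5y] bond c/2=9/800: DF=(2015219/2000000 − 9/800·(0))/(1+9/800) = 2491/2500 ≈ 0.996400
step 2 [1y] swap r/2=257/19707: DF=(1 − 257/19707·(0.996400))/(1+257/19707) = 9743/10000 ≈ 0.974300
step 3 [1.5y] bond c/2=27/800: DF=(4223653/4000000 − 27/800·(0.996400+0.974300))/(1+27/800) = 9571/10000 ≈ 0.957100
step 4 [2y] bond c/2=3/100: DF=(130073/125000 − 3/100·(0.996400+0.974300+0.957100))/(1+3/100) = 37/40 ≈ 0.925000
step 5 [2.5y] bond c/2=3/400: DF=(3643043/4000000 − 3/400·(0.996400+0.974300+0.957100+0.925000))/(1+3/400) = 8753/10000 ≈ 0.875300
step 6 [3y] swap r/2=1731/55550: DF=(1 − 1731/55550·(0.996400+0.974300+0.957100+0.925000+0.875300))/(1+1731/55550) = 8269/10000 ≈ 0.826900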